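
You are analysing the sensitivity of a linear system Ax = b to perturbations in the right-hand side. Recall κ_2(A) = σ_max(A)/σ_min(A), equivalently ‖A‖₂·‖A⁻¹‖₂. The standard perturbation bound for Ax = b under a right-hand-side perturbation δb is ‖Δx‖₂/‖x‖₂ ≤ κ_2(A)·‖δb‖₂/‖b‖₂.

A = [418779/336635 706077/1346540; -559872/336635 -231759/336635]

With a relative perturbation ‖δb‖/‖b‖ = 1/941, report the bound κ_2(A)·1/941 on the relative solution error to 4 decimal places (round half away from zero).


form AᵀA = [19553300289/4532924929 32588468775/18131699716; 32588468775/18131699716 54317619009/72526798864] with trace 2172606057/429152656 and determinant 6561/26822041
λ_max, λ_min = (2172606057/429152656 ± √4720036875996222225/184172002151854336)/2 = 81/16, 1296/26822041
κ = σ_max/σ_min = (9/4)/(36/5179) = 323.6875
worst-case relative error ≤ 323.6875 × 1/941 = 0.3440

0.3440


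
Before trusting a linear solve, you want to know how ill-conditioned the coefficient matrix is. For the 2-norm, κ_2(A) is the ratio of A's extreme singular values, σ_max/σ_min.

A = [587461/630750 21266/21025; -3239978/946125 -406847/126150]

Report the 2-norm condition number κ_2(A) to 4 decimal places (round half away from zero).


52.2000

M = AᵀA = [72153317761/5728976100 1144489472/95482935; 1144489472/95482935 290888353/25462116]. tr(M)=81809273/3406050, det(M)=5764801/27248400
char-poly roots: 2401/100 and 2401/272484
σ_max=√(2401/100)=(49/10), σ_min=√(2401/272484)=(49/522) → κ = 52.2000


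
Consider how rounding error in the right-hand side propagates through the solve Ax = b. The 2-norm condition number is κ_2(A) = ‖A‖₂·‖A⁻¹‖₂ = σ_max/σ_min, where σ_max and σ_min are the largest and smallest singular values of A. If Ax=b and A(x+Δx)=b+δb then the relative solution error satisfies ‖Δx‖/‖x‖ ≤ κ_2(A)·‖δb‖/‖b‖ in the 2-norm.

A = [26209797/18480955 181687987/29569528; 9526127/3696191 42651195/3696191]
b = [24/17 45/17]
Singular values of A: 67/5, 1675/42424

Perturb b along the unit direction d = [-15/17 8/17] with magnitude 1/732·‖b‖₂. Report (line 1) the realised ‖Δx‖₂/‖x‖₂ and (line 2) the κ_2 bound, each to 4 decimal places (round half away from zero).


σ_max = 67/5, σ_min = 1675/42424
κ_2(A) = (67/5) / (1675/42424) = 339.3920
κ_2(A)·‖δb‖/‖b‖ = 0.4637
solve Ax = b  →  x = [0.0491 0.2184]
2-norm of b is 3.0000; of x, 0.2239
δb = ε·‖b‖·d = [-0.0036 0.0019]; solving A·Δx = δb gives ‖Δx‖ = 0.1038
dividing the unrounded norms, ‖Δx‖/‖x‖ = 0.4637
so the bound is sharp here: realised error equals the bound

0.4637
0.4637


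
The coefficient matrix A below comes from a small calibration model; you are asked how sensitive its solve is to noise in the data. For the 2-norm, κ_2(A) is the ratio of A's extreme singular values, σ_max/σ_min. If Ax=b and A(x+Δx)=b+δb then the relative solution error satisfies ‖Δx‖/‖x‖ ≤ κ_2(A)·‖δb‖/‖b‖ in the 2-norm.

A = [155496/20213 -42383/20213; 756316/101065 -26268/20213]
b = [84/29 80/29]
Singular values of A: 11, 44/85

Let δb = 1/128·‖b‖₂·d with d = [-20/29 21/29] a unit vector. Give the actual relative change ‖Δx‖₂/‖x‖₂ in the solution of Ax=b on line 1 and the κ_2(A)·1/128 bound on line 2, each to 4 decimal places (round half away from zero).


0.1660
0.1660

largest singular value 11, smallest 44/85
κ_2(A) = 11 / (44/85) = 21.2500
perturbation bound = 21.2500·1/128 = 0.1660
solve Ax = b  →  x = [0.3548 -0.0798]
2-norm of b is 4.0000; of x, 0.3636
Δx = A⁻¹·δb where δb = 1/128·4.0000·d; ‖Δx‖ = 0.0604
realised ‖Δx‖/‖x‖ = 0.1660
so the bound is sharp here: realised error equals the bound


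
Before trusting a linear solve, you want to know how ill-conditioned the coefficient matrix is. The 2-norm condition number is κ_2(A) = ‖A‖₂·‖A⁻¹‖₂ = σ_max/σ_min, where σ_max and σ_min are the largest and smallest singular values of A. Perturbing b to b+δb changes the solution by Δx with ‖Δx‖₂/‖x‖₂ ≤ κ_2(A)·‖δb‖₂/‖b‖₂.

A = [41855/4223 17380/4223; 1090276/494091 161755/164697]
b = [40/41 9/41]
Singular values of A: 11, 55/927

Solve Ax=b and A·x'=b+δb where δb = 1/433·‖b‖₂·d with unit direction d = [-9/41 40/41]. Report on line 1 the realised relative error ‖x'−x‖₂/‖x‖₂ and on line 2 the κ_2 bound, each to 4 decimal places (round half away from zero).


0.4282
0.4282

σ_max = 11, σ_min = 55/927
κ_2(A) = 11 / (55/927) = 185.4000
perturbation bound = 185.4000·1/433 = 0.4282
solve Ax = b  →  x = [0.0839 0.0350]
‖b‖ = 1.0000, ‖x‖ = 0.0909
re-solving with b+δb shifts x by Δx of norm 0.0389
realised ‖Δx‖/‖x‖ = 0.4282
so the bound is sharp here: realised error equals the bound


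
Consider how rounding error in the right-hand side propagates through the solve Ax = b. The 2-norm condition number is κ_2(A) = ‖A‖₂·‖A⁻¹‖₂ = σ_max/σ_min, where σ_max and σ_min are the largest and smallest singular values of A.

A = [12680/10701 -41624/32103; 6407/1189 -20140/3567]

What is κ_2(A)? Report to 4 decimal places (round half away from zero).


AᵀA = [2073649/68121 -6531700/204363; -6531700/204363 20575696/613089]; tr = 46657/729, det = 64/729
solving λ² − 46657/729·λ + 64/729 = 0 gives λ = 64, 1/729
κ = σ_max/σ_min = 8/(1/27) = 216.0000

216.0000


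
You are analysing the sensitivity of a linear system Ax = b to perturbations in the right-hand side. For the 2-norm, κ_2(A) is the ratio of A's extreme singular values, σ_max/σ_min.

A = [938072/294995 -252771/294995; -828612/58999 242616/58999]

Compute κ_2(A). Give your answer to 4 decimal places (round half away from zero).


215.8500

form AᵀA = [10734637264/51768025 -3130862952/51768025; -3130862952/51768025 913418361/51768025] with trace 465922225/2070721 and determinant 2250000/2070721
char-poly roots: 225 and 10000/2070721
κ_2(A) = √(λ_max/λ_min) = √(225 / (10000/2070721)) = 215.8500


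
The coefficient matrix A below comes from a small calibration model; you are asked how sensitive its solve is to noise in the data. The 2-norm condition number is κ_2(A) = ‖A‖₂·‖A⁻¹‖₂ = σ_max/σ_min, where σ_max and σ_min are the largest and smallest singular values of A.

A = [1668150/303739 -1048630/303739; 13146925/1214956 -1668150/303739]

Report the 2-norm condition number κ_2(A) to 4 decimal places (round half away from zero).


M = AᵀA = [752128815625/5107675024 -50048670375/638459378; -50048670375/638459378 13433734600/319229689]. tr(M)=3346258025/17673616, det(M)=228765625/4418404
eigenvalues of AᵀA: λ = (tr ± √(tr²−4·det))/2 = 3025/16, 302500/1104601
κ_2(A) = √(λ_max/λ_min) = √((3025/16) / (302500/1104601)) = 26.2750

26.2750


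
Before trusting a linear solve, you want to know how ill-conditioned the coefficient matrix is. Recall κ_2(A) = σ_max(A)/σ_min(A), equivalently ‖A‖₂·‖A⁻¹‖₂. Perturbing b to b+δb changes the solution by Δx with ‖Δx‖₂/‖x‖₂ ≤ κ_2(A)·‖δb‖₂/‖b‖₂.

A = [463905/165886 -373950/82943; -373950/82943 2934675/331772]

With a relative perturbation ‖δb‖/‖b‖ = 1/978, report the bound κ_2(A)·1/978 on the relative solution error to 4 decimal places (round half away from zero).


form AᵀA = [2680146225/95218564 -2498920875/47609282; -2498920875/47609282 37542335625/380874256] with trace 166999725/1317904 and determinant 102515625/5271616
char-poly roots: 2025/16 and 50625/329476
so κ_2 = √((2025/16) / (50625/329476)) = 28.7000
worst-case relative error ≤ 28.7000 × 1/978 = 0.0293

0.0293


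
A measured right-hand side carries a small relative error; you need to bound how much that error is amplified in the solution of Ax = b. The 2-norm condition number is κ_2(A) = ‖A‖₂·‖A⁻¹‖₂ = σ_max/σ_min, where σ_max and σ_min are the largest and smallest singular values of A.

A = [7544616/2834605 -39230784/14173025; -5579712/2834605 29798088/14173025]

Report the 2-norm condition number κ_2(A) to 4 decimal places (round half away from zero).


AᵀA = [3522176663616/321399420241 -18489837993984/1606997101205; -18489837993984/1606997101205 97079218468416/8034985506025]; tr = 220135118976/9554085025, det = 8294400/382163401
char-poly roots: 576/25 and 360000/382163401
σ_max=√(576/25)=(24/5), σ_min=√(360000/382163401)=(600/19549) → κ = 156.3920

156.3920


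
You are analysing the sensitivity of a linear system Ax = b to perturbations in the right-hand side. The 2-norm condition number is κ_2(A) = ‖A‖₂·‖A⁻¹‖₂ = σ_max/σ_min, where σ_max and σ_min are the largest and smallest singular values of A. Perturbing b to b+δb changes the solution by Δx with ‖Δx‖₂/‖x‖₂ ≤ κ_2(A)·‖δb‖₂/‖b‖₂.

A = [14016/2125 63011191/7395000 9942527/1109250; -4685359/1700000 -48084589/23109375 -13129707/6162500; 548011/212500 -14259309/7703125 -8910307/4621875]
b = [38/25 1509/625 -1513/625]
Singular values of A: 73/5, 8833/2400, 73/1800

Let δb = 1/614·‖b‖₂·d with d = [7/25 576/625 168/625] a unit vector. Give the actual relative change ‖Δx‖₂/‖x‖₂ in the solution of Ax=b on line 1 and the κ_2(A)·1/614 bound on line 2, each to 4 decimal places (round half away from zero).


0.0030
0.5863

largest singular value 73/5, smallest 73/1800
κ_2(A) = (73/5) / (73/1800) = 360.0000
worst-case relative error ≤ 360.0000 × 1/614 = 0.5863
solve Ax = b  →  x = [-0.6870 -35.4047 34.3319]
‖b‖ = 3.7417, ‖x‖ = 49.3219
re-solving with b+δb shifts x by Δx of norm 0.1503
realised ‖Δx‖/‖x‖ = 0.0030
so the bound overstates the realised error by a factor of ≈ 192.4546 (computed from the unrounded values)


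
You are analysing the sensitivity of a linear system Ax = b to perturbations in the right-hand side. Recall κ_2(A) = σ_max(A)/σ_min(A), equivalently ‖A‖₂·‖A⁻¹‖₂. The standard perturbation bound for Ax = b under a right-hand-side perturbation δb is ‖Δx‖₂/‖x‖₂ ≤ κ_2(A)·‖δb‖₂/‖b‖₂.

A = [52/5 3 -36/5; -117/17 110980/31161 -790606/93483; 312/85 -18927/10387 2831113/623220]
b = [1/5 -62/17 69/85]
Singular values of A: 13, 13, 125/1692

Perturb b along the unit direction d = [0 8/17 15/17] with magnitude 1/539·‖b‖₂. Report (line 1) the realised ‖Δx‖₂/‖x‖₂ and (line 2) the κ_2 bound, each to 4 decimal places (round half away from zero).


0.0069
0.3265

σ_max = 13, σ_min = 125/1692
κ = σ_max/σ_min = 13/(125/1692) = 175.9680
κ_2(A)·‖δb‖/‖b‖ = 0.3265
solve Ax = b  →  x = [0.1785 -12.5764 -5.0102]
‖b‖ = 3.7417, ‖x‖ = 13.5388
re-solving with b+δb shifts x by Δx of norm 0.0940
relative error = 0.0069
tightness: 0.0069 against a bound of 0.3265 (unrounded ratio ≈ 0.0213)


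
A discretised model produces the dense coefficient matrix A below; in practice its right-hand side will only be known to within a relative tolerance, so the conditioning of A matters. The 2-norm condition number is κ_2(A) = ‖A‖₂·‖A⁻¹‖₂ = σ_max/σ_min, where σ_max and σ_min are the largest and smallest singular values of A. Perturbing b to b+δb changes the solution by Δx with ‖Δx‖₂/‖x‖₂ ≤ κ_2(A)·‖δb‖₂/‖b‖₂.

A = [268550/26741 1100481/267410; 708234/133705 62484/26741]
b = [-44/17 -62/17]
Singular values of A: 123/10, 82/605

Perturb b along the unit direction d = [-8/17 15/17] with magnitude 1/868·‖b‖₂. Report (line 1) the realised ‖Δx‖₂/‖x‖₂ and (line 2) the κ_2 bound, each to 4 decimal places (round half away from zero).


0.0026
0.1046

from the listed singular values, σ₁ = 123/10, σ_n = 82/605
κ = σ_max/σ_min = (123/10)/(82/605) = 90.7500
worst-case relative error ≤ 90.7500 × 1/868 = 0.1046
solve Ax = b  →  x = [5.3752 -13.7461]
‖b‖ = 4.4721, ‖x‖ = 14.7597
with δb = [-0.0024 0.0045], A·Δx = δb → ‖Δx‖ = 0.0380
relative error = 0.0026
so the bound overstates the realised error by a factor of ≈ 40.5945 (computed from the unrounded values)


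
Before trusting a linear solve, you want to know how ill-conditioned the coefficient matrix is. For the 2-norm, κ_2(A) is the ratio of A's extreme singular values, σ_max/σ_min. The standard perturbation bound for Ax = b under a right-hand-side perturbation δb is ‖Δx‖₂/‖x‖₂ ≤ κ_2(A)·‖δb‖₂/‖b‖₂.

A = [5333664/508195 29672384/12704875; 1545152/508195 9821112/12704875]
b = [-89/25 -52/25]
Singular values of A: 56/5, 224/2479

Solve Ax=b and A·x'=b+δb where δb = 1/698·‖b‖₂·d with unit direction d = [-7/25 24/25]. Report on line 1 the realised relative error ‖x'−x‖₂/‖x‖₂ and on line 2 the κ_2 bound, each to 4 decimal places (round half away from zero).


0.0059
0.1776

σ_max = 56/5, σ_min = 224/2479
κ = σ_max/σ_min = (56/5)/(224/2479) = 123.9500
bound on ‖Δx‖/‖x‖: κ·ε = 123.9500·1/698 = 0.1776
solve Ax = b  →  x = [2.0809 -10.8754]
‖b‖₂ = 4.1231 and ‖x‖₂ = 11.0727
Δx = A⁻¹·δb where δb = 1/698·4.1231·d; ‖Δx‖ = 0.0654
relative error = 0.0059
so the bound overstates the realised error by a factor of ≈ 30.0779 (computed from the unrounded values)


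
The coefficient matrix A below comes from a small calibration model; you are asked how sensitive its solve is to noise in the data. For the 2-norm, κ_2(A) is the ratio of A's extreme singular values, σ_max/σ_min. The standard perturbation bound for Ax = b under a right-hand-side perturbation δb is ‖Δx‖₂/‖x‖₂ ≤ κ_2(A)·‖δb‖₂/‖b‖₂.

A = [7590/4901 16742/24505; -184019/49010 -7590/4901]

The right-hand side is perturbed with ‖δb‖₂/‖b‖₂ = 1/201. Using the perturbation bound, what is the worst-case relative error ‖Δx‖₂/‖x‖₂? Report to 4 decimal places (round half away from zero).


M = AᵀA = [18035413/1093300 75141/10933; 75141/10933 783112/273325]. tr(M)=1628297/84100, det(M)=14641/525625
λ_max, λ_min = (1628297/84100 ± √106022523321/282912400)/2 = 484/25, 121/84100
so κ_2 = √((484/25) / (121/84100)) = 116.0000
worst-case relative error ≤ 116.0000 × 1/201 = 0.5771

0.5771


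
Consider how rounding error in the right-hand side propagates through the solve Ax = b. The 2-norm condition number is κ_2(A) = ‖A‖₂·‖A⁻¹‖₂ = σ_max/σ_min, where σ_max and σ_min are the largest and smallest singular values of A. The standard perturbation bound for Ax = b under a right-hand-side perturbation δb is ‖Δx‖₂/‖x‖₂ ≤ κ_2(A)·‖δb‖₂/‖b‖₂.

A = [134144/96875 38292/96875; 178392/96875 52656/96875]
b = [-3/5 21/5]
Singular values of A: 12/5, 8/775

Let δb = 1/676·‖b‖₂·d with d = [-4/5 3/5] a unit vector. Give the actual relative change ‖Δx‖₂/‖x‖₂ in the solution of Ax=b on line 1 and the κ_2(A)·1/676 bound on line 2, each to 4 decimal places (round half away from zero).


0.0021
0.3439

from the listed singular values, σ₁ = 12/5, σ_n = 8/775
κ = σ_max/σ_min = (12/5)/(8/775) = 232.5000
worst-case relative error ≤ 232.5000 × 1/676 = 0.3439
solve Ax = b  →  x = [-80.1750 279.3500]
‖b‖ = 4.2426, ‖x‖ = 290.6277
δb = ε·‖b‖·d = [-0.0050 0.0038]; solving A·Δx = δb gives ‖Δx‖ = 0.6080
realised ‖Δx‖/‖x‖ = 0.0021
so the bound overstates the realised error by a factor of ≈ 164.4038 (computed from the unrounded values)


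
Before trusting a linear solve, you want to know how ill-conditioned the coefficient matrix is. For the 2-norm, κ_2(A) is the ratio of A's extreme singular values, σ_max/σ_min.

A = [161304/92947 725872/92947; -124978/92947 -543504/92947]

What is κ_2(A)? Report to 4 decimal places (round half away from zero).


AᵀA = [41638480900/8639144809 185012100000/8639144809; 185012100000/8639144809 822286758400/8639144809]; tr = 513935300/5139289, det = 640000/5139289
solving λ² − 513935300/5139289·λ + 640000/5139289 = 0 gives λ = 100, 6400/5139289
κ = σ_max/σ_min = 10/(80/2267) = 283.3750

283.3750


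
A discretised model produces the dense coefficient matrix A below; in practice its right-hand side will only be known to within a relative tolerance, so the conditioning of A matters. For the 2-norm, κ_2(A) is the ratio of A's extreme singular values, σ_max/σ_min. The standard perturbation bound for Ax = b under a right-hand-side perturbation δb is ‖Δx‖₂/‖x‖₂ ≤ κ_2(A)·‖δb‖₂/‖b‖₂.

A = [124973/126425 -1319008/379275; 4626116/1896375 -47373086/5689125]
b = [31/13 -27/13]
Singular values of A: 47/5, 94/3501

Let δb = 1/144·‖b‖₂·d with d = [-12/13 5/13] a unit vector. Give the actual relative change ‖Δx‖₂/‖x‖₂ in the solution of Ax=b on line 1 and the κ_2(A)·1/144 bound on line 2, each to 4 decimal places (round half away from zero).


largest singular value 47/5, smallest 94/3501
κ = σ_max/σ_min = (47/5)/(94/3501) = 350.1000
perturbation bound = 350.1000·1/144 = 2.4313
solve Ax = b  →  x = [-107.2945 -31.1834]
2-norm of b is 3.1623; of x, 111.7341
with δb = [-0.0203 0.0084], A·Δx = δb → ‖Δx‖ = 0.8179
relative error = 0.0073
tightness: 0.0073 against a bound of 2.4313 (unrounded ratio ≈ 0.0030)

0.0073
2.4313


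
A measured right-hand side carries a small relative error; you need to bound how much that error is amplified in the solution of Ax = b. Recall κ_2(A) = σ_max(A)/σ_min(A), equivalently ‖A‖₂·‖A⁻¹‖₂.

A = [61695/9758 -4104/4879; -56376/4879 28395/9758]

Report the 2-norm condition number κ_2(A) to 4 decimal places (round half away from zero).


form AᵀA = [57160161/329476 -3207600/82369; -3207600/82369 3023001/329476] with trace 17901/98 and determinant 59049/784
char-poly roots: 729/4 and 81/196
σ_max=√(729/4)=(27/2), σ_min=√(81/196)=(9/14) → κ = 21.0000

21.0000


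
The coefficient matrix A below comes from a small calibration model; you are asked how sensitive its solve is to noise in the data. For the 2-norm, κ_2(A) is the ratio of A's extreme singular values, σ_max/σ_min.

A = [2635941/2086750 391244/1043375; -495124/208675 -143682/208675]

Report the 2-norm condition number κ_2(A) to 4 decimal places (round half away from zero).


AᵀA = [108868382329/15067562500 7938263718/3766890625; 7938263718/3766890625 2315518324/3766890625]; tr = 189008729/24108100, det = 2401/6027025
λ_max, λ_min = (189008729/24108100 ± √35723373501425841/581200485610000)/2 = 196/25, 49/964324
κ_2(A) = √(λ_max/λ_min) = √((196/25) / (49/964324)) = 392.8000

392.8000


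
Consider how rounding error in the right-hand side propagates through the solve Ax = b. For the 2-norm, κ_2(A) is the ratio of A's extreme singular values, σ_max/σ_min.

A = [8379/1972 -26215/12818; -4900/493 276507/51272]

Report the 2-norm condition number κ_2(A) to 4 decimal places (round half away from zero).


form AᵀA = [454367641/3888784 -121118445/1944392; -121118445/1944392 517465921/15555136] with trace 8079365/53824 and determinant 5764801/861184
solving λ² − 8079365/53824·λ + 5764801/861184 = 0 gives λ = 2401/16, 2401/53824
κ = σ_max/σ_min = (49/4)/(49/232) = 58.0000

58.0000


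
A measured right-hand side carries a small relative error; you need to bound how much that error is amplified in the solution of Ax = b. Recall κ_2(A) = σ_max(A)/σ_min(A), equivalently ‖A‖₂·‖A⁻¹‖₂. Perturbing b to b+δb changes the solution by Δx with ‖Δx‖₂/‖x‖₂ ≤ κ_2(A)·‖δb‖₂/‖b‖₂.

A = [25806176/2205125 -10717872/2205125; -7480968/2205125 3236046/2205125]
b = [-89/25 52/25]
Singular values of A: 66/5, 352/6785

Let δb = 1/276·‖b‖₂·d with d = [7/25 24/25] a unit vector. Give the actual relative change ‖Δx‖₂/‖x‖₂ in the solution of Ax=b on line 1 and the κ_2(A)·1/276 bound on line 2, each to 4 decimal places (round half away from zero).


0.0149
0.9219

from the listed singular values, σ₁ = 66/5, σ_n = 352/6785
condition number: (66/5) ÷ (352/6785) = 254.4375
perturbation bound = 254.4375·1/276 = 0.9219
solve Ax = b  →  x = [7.1340 17.9094]
2-norm of b is 4.1231; of x, 19.2779
re-solving with b+δb shifts x by Δx of norm 0.2880
dividing the unrounded norms, ‖Δx‖/‖x‖ = 0.0149
realised/bound (from unrounded values) ≈ 0.0162


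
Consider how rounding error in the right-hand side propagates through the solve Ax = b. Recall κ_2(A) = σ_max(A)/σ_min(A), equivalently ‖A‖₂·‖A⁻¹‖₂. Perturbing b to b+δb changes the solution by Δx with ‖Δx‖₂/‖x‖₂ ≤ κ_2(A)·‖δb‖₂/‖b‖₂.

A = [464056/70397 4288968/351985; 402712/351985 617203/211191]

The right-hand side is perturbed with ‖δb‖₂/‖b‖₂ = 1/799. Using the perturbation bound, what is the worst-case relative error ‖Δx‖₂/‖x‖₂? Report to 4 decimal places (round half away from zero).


0.0474

AᵀA = [3299153024/73702225 739978472/8844267; 739978472/8844267 104152710961/663320025]; tr = 463131793/2295225, det = 1626347584/57380625
λ_max, λ_min = (463131793/2295225 ± √8555752172241481/210722312025)/2 = 5041/25, 322624/2295225
κ = σ_max/σ_min = (71/5)/(568/1515) = 37.8750
worst-case relative error ≤ 37.8750 × 1/799 = 0.0474


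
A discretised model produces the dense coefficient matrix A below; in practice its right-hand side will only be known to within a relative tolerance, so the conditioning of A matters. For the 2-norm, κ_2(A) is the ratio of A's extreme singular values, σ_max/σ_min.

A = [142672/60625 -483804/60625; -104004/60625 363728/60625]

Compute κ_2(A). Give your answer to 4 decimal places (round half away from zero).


M = AᵀA = [1246885264/147015625 -4274178048/147015625; -4274178048/147015625 14654574736/147015625]. tr(M)=25442336/235225, det(M)=43264/235225
λ_max, λ_min = (25442336/235225 ± √647271754039296/55330800625)/2 = 2704/25, 16/9409
σ_max=√(2704/25)=(52/5), σ_min=√(16/9409)=(4/97) → κ = 252.2000

252.2000


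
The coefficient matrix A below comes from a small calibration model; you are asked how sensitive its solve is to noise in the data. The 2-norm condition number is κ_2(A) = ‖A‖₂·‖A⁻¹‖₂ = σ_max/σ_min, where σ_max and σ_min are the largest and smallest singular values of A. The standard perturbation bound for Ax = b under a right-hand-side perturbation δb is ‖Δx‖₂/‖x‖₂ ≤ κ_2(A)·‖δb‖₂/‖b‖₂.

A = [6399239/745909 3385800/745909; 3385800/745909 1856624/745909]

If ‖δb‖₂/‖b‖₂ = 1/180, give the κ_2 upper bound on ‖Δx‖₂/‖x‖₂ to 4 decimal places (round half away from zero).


0.8962

AᵀA = [181362980689/1925191129 96722148600/1925191129; 96722148600/1925191129 51594097984/1925191129]; tr = 806079857/6661561, det = 3748096/6661561
λ_max, λ_min = (806079857/6661561 ± √649664863180589025/44376394956721)/2 = 121, 30976/6661561
σ_max=√121=11, σ_min=√(30976/6661561)=(176/2581) → κ = 161.3125
bound on ‖Δx‖/‖x‖: κ·ε = 161.3125·1/180 = 0.8962


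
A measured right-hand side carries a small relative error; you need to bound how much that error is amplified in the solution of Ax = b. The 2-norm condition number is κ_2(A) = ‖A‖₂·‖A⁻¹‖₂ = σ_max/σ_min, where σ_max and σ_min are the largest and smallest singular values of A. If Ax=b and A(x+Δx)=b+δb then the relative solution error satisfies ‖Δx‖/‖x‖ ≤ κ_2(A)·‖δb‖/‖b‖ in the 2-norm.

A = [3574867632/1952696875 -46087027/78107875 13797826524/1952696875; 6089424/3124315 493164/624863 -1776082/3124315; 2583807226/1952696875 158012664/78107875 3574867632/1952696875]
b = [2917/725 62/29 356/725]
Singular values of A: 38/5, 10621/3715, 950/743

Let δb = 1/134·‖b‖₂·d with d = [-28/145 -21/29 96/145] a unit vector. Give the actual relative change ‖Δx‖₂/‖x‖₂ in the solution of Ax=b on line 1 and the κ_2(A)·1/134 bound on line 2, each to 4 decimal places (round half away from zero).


0.0159
0.0444

from the listed singular values, σ₁ = 38/5, σ_n = 950/743
condition number: (38/5) ÷ (950/743) = 5.9440
κ_2(A)·‖δb‖/‖b‖ = 0.0444
solve Ax = b  →  x = [1.4663 -0.8255 0.1206]
‖b‖₂ = 4.5826 and ‖x‖₂ = 1.6870
δb = ε·‖b‖·d = [-0.0066 -0.0248 0.0226]; solving A·Δx = δb gives ‖Δx‖ = 0.0267
dividing the unrounded norms, ‖Δx‖/‖x‖ = 0.0159
realised/bound (from unrounded values) ≈ 0.3574


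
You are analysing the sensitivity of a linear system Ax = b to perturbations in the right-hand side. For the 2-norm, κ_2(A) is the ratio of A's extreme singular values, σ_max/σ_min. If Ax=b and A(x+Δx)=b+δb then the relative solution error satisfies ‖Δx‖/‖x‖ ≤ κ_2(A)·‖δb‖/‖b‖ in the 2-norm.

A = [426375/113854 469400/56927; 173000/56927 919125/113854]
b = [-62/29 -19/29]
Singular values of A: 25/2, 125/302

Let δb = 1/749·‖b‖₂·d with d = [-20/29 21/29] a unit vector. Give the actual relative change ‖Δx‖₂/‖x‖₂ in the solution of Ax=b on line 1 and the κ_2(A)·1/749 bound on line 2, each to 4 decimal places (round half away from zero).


largest singular value 25/2, smallest 125/302
κ_2(A) = (25/2) / (125/302) = 30.2000
bound on ‖Δx‖/‖x‖: κ·ε = 30.2000·1/749 = 0.0403
solve Ax = b  →  x = [-2.2917 0.7815]
2-norm of b is 2.2361; of x, 2.4213
δb = ε·‖b‖·d = [-0.0021 0.0022]; solving A·Δx = δb gives ‖Δx‖ = 0.0072
realised ‖Δx‖/‖x‖ = 0.0030
so the bound overstates the realised error by a factor of ≈ 13.5354 (computed from the unrounded values)

0.0030
0.0403


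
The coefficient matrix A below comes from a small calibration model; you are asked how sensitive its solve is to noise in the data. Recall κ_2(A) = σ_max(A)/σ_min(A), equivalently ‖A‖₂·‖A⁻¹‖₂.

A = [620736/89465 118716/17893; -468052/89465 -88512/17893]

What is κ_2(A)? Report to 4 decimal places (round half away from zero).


form AᵀA = [833635664/11039981 793927680/11039981; 793927680/11039981 756133200/11039981] with trace 54819616/380689 and determinant 57600/380689
solving λ² − 54819616/380689·λ + 57600/380689 = 0 gives λ = 144, 400/380689
κ = σ_max/σ_min = 12/(20/617) = 370.2000

370.2000


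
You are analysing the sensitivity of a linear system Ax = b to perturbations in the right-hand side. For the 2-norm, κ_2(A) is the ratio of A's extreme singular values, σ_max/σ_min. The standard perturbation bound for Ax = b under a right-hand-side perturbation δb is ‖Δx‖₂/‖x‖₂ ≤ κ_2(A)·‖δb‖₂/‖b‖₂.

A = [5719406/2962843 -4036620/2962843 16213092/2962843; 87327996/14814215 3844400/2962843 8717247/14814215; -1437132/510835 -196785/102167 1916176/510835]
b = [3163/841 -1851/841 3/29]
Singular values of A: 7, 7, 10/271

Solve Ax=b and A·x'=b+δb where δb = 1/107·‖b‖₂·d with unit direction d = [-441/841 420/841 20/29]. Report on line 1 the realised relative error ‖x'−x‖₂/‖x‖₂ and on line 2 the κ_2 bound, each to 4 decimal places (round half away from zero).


0.0136
1.7729

σ_max = 7, σ_min = 10/271
κ = σ_max/σ_min = 7/(10/271) = 189.7000
bound on ‖Δx‖/‖x‖: κ·ε = 189.7000·1/107 = 1.7729
solve Ax = b  →  x = [18.6385 -75.2110 -24.6132]
2-norm of b is 4.3589; of x, 81.3013
re-solving with b+δb shifts x by Δx of norm 1.1040
realised ‖Δx‖/‖x‖ = 0.0136
tightness: 0.0136 against a bound of 1.7729 (unrounded ratio ≈ 0.0077)


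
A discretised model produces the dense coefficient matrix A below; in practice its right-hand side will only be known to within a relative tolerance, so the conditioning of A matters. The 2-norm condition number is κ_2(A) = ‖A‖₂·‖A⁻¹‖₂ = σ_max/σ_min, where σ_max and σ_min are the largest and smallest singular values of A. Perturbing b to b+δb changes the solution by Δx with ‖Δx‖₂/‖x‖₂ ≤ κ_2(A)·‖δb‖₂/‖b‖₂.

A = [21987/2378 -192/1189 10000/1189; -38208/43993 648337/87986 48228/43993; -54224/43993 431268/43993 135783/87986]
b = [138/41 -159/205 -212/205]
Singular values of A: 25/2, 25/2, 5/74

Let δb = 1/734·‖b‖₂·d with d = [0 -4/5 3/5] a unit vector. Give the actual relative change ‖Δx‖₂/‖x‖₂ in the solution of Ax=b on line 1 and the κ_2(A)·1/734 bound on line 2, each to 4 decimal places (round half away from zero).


σ_max = 25/2, σ_min = 5/74
κ_2(A) = (25/2) / (5/74) = 185.0000
κ_2(A)·‖δb‖/‖b‖ = 0.2520
solve Ax = b  →  x = [0.2116 -0.1049 0.1655]
2-norm of b is 3.6056; of x, 0.2884
with δb = [0.0000 -0.0039 0.0029], A·Δx = δb → ‖Δx‖ = 0.0727
relative error = 0.2520
so the bound is sharp here: realised error equals the bound

0.2520
0.2520


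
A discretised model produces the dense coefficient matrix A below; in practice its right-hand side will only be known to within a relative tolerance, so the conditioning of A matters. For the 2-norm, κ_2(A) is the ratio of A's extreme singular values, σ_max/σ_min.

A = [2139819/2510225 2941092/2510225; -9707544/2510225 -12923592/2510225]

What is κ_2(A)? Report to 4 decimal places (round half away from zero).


306.1250

AᵀA = [58783602537/3748500625 78375813516/3748500625; 78375813516/3748500625 104502827088/3748500625]; tr = 1306291437/29988005, det = 75898944/3748500625
char-poly roots: 1089/25 and 69696/149940025
so κ_2 = √((1089/25) / (69696/149940025)) = 306.1250


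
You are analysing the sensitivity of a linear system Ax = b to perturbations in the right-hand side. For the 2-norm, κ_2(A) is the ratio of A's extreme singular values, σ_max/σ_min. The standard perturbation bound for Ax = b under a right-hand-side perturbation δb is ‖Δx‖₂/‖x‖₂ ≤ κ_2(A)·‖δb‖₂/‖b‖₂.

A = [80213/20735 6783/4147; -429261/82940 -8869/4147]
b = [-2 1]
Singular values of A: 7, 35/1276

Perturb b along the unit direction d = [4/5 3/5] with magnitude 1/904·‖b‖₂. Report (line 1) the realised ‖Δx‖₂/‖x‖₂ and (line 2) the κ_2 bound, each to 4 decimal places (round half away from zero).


0.0025
0.2823

from the listed singular values, σ₁ = 7, σ_n = 35/1276
condition number: 7 ÷ (35/1276) = 255.2000
bound on ‖Δx‖/‖x‖: κ·ε = 255.2000·1/904 = 0.2823
solve Ax = b  →  x = [13.7582 -33.7626]
‖b‖ = 2.2361, ‖x‖ = 36.4583
with δb = [0.0020 0.0015], A·Δx = δb → ‖Δx‖ = 0.0902
realised ‖Δx‖/‖x‖ = 0.0025
tightness: 0.0025 against a bound of 0.2823 (unrounded ratio ≈ 0.0088)


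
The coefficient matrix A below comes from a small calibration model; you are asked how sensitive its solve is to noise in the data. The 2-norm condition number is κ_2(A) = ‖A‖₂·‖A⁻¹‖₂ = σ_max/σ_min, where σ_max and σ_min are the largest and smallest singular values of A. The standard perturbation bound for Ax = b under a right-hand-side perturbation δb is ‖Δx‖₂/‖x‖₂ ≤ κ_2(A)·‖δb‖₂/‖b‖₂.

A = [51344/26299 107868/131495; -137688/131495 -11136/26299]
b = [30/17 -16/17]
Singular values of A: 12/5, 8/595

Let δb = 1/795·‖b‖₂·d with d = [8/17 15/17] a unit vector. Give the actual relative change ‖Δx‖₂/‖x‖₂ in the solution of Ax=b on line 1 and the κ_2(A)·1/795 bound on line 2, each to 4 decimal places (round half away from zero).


0.2245
0.2245

largest singular value 12/5, smallest 8/595
κ = σ_max/σ_min = (12/5)/(8/595) = 178.5000
κ_2(A)·‖δb‖/‖b‖ = 0.2245
solve Ax = b  →  x = [0.7692 0.3205]
‖b‖ = 2.0000, ‖x‖ = 0.8333
re-solving with b+δb shifts x by Δx of norm 0.1871
dividing the unrounded norms, ‖Δx‖/‖x‖ = 0.2245
so the bound is sharp here: realised error equals the bound


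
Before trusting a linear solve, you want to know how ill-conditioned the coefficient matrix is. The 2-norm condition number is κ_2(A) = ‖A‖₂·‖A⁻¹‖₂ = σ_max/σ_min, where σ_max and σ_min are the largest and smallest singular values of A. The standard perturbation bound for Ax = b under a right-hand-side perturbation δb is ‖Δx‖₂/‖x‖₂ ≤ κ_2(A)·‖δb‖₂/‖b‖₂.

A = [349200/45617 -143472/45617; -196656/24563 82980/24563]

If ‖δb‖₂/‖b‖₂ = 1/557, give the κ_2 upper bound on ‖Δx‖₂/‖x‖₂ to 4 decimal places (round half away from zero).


0.3802

form AᵀA = [14876250624/121242121 -6198275520/121242121; -6198275520/121242121 2583004176/121242121] with trace 103309200/717409 and determinant 331776/717409
eigenvalues of AᵀA: λ = (tr ± √(tr²−4·det))/2 = 144, 2304/717409
κ_2(A) = √(λ_max/λ_min) = √(144 / (2304/717409)) = 211.7500
worst-case relative error ≤ 211.7500 × 1/557 = 0.3802


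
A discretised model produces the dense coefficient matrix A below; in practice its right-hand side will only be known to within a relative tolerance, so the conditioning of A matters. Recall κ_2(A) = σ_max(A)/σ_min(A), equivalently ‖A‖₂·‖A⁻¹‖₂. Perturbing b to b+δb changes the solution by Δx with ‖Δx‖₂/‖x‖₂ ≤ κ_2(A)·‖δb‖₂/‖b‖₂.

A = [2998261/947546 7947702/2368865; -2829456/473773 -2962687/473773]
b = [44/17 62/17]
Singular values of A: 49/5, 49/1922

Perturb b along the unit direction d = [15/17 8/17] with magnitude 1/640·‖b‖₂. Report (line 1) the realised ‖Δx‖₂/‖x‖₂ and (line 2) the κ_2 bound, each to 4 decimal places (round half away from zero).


0.0017
0.6006

from the listed singular values, σ₁ = 49/5, σ_n = 49/1922
condition number: (49/5) ÷ (49/1922) = 384.4000
bound on ‖Δx‖/‖x‖: κ·ε = 384.4000·1/640 = 0.6006
solve Ax = b  →  x = [-113.7565 108.0577]
‖b‖₂ = 4.4721 and ‖x‖₂ = 156.8981
δb = ε·‖b‖·d = [0.0062 0.0033]; solving A·Δx = δb gives ‖Δx‖ = 0.2741
realised ‖Δx‖/‖x‖ = 0.0017
so the bound overstates the realised error by a factor of ≈ 343.8181 (computed from the unrounded values)


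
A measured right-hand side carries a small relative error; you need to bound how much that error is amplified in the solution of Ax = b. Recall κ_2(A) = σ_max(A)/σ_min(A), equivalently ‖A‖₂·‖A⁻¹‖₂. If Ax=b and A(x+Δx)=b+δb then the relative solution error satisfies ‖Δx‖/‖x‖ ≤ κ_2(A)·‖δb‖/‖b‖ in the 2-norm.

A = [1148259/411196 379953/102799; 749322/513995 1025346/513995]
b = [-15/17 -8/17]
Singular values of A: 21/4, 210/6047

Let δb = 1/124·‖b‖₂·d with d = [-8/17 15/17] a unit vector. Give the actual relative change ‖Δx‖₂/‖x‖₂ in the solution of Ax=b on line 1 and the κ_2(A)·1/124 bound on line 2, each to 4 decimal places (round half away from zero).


from the listed singular values, σ₁ = 21/4, σ_n = 210/6047
condition number: (21/4) ÷ (210/6047) = 151.1750
κ_2(A)·‖δb‖/‖b‖ = 1.2192
solve Ax = b  →  x = [-0.1143 -0.1524]
‖b‖ = 1.0000, ‖x‖ = 0.1905
re-solving with b+δb shifts x by Δx of norm 0.2322
relative error = 1.2192
so the bound is sharp here: realised error equals the bound

1.2192
1.2192


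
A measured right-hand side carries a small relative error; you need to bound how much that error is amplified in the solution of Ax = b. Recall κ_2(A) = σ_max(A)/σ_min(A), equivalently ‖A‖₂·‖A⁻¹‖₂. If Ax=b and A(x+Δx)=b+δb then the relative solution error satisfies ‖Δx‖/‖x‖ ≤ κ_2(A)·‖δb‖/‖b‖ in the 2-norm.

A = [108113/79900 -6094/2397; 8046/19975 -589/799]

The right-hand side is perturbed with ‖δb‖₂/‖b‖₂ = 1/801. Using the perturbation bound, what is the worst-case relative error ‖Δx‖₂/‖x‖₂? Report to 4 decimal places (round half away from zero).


M = AᵀA = [20358769/10214416 -14314195/3830406; -14314195/3830406 40259125/5745609]. tr(M)=2862889/318096, det(M)=25/35344
λ_max, λ_min = (2862889/318096 ± √8195847139921/101185065216)/2 = 9, 25/318096
so κ_2 = √(9 / (25/318096)) = 338.4000
κ_2(A)·‖δb‖/‖b‖ = 0.4225

0.4225


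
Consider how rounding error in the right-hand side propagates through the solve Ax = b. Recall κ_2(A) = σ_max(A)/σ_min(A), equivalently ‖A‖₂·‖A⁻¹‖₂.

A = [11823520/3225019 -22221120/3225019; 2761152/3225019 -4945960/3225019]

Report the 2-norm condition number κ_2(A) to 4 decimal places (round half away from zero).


231.3500

M = AᵀA = [5158679552/363955193 -9671708160/363955193; -9671708160/363955193 18134888000/363955193]. tr(M)=1370209856/21409129, det(M)=1638400/21409129
char-poly roots: 64 and 25600/21409129
κ_2(A) = √(λ_max/λ_min) = √(64 / (25600/21409129)) = 231.3500


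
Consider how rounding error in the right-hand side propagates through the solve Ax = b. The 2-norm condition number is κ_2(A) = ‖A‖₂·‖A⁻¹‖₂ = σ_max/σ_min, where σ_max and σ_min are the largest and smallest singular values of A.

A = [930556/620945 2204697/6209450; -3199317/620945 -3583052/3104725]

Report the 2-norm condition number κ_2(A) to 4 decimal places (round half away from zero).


302.9000

AᵀA = [444062549425/15422907721 99912929490/15422907721; 99912929490/15422907721 89941976641/61691630884]; tr = 1110167861/36699364, det = 366025/36699364
λ_max, λ_min = (1110167861/36699364 ± √1232418948058482921/1346843318004496)/2 = 121/4, 3025/9174841
κ = σ_max/σ_min = (11/2)/(55/3029) = 302.9000


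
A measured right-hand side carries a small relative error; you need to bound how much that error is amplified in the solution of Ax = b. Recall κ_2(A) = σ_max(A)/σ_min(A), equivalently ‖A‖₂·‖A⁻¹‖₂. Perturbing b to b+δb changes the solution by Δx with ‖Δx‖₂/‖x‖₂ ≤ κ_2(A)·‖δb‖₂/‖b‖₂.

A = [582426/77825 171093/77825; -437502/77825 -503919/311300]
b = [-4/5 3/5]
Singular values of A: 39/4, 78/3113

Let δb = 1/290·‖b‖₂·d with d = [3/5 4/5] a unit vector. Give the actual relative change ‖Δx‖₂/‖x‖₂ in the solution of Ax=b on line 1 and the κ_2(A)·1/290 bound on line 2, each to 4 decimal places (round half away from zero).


from the listed singular values, σ₁ = 39/4, σ_n = 78/3113
condition number: (39/4) ÷ (78/3113) = 389.1250
worst-case relative error ≤ 389.1250 × 1/290 = 1.3418
solve Ax = b  →  x = [-0.0985 -0.0287]
‖b‖ = 1.0000, ‖x‖ = 0.1026
δb = ε·‖b‖·d = [0.0021 0.0028]; solving A·Δx = δb gives ‖Δx‖ = 0.1376
dividing the unrounded norms, ‖Δx‖/‖x‖ = 1.3418
so the bound is sharp here: realised error equals the bound

1.3418
1.3418


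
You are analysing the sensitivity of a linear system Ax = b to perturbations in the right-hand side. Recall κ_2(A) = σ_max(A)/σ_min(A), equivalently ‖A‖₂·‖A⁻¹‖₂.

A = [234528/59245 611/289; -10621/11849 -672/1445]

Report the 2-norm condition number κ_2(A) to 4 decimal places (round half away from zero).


M = AᵀA = [34398289/2088025 733824/83521; 733824/83521 9784609/2088025]. tr(M)=152882/7225, det(M)=529/180625
λ_max, λ_min = (152882/7225 ± √934891776/2088025)/2 = 529/25, 1/7225
κ_2(A) = √(λ_max/λ_min) = √((529/25) / (1/7225)) = 391.0000

391.0000


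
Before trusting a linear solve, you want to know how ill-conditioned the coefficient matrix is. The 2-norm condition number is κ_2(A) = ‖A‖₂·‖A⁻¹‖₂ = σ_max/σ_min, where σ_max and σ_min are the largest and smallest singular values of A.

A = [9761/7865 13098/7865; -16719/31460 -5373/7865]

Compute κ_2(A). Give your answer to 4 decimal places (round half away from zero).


136.1250

M = AᵀA = [10674313/5856400 3557571/1464100; 3557571/1464100 1185957/366025]. tr(M)=1185985/234256, det(M)=81/58564
char-poly roots: 81/16 and 4/14641
κ_2(A) = √(λ_max/λ_min) = √((81/16) / (4/14641)) = 136.1250


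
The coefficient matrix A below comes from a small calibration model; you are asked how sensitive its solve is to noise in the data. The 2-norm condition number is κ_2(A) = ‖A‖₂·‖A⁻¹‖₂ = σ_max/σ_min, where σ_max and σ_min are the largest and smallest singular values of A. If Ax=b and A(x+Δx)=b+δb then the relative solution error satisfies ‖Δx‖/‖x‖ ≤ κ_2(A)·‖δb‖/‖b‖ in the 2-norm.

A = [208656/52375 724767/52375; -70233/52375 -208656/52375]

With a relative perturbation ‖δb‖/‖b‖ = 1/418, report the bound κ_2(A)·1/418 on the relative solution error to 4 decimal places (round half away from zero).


M = AᵀA = [77552001/4389025 265410432/4389025; 265410432/4389025 910119249/4389025]. tr(M)=39506850/175561, det(M)=1265625/175561
λ_max, λ_min = (39506850/175561 ± √1559902419360000/30821664721)/2 = 225, 5625/175561
κ_2(A) = √(λ_max/λ_min) = √(225 / (5625/175561)) = 83.8000
bound on ‖Δx‖/‖x‖: κ·ε = 83.8000·1/418 = 0.2005

0.2005
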